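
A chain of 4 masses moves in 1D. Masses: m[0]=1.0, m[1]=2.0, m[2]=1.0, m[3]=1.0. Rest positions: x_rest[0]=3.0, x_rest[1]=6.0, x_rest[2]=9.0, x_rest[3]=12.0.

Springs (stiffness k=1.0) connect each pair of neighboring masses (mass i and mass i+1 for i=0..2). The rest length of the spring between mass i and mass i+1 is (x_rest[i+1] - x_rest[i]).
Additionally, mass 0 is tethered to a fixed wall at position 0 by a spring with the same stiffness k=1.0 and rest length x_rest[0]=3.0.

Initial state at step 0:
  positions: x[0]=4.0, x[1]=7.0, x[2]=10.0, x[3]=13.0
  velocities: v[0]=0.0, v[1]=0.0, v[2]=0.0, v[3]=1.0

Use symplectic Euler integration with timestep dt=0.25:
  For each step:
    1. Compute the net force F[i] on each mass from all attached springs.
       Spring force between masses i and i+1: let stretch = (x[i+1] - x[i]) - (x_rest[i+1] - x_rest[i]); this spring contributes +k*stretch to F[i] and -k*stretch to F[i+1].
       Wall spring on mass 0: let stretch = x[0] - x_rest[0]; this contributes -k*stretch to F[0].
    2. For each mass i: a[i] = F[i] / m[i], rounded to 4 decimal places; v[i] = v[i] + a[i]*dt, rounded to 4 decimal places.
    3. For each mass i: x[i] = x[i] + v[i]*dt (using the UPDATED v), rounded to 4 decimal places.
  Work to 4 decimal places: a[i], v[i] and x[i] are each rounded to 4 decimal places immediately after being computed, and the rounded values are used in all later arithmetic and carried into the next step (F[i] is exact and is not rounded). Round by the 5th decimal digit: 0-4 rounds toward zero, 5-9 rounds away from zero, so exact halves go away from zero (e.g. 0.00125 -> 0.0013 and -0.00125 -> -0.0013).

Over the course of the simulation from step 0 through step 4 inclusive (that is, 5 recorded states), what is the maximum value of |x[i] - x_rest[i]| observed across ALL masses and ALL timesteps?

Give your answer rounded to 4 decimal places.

Step 0: x=[4.0000 7.0000 10.0000 13.0000] v=[0.0000 0.0000 0.0000 1.0000]
Step 1: x=[3.9375 7.0000 10.0000 13.2500] v=[-0.2500 0.0000 0.0000 1.0000]
Step 2: x=[3.8203 6.9981 10.0156 13.4844] v=[-0.4688 -0.0078 0.0625 0.9375]
Step 3: x=[3.6630 6.9911 10.0594 13.6895] v=[-0.6294 -0.0279 0.1753 0.8203]
Step 4: x=[3.4847 6.9760 10.1384 13.8552] v=[-0.7131 -0.0604 0.3158 0.6628]
Max displacement = 1.8552

Answer: 1.8552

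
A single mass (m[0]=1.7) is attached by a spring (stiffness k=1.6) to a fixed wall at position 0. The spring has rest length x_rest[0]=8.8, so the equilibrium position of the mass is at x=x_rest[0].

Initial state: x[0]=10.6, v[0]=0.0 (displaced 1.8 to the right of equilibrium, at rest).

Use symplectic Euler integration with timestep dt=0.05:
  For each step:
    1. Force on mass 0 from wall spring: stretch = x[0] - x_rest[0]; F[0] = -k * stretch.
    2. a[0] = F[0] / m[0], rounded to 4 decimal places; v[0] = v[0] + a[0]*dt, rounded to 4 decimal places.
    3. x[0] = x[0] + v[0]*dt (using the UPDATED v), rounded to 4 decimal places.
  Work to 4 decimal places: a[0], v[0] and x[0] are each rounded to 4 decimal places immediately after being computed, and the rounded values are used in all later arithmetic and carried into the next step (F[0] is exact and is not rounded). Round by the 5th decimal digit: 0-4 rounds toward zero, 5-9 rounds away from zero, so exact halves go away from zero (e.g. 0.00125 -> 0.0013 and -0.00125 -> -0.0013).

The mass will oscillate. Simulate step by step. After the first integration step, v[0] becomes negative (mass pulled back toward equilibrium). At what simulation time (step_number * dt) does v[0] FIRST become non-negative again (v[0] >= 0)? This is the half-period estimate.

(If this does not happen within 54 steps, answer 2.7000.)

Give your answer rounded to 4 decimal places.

Step 0: x=[10.6000] v=[0.0000]
Step 1: x=[10.5958] v=[-0.0847]
Step 2: x=[10.5873] v=[-0.1692]
Step 3: x=[10.5746] v=[-0.2533]
Step 4: x=[10.5578] v=[-0.3368]
Step 5: x=[10.5368] v=[-0.4195]
Step 6: x=[10.5117] v=[-0.5012]
Step 7: x=[10.4826] v=[-0.5818]
Step 8: x=[10.4496] v=[-0.6610]
Step 9: x=[10.4127] v=[-0.7386]
Step 10: x=[10.3720] v=[-0.8145]
Step 11: x=[10.3276] v=[-0.8885]
Step 12: x=[10.2796] v=[-0.9604]
Step 13: x=[10.2281] v=[-1.0300]
Step 14: x=[10.1732] v=[-1.0972]
Step 15: x=[10.1151] v=[-1.1618]
Step 16: x=[10.0539] v=[-1.2237]
Step 17: x=[9.9898] v=[-1.2827]
Step 18: x=[9.9229] v=[-1.3387]
Step 19: x=[9.8533] v=[-1.3915]
Step 20: x=[9.7812] v=[-1.4411]
Step 21: x=[9.7068] v=[-1.4873]
Step 22: x=[9.6303] v=[-1.5300]
Step 23: x=[9.5518] v=[-1.5691]
Step 24: x=[9.4716] v=[-1.6045]
Step 25: x=[9.3898] v=[-1.6361]
Step 26: x=[9.3066] v=[-1.6639]
Step 27: x=[9.2222] v=[-1.6877]
Step 28: x=[9.1368] v=[-1.7076]
Step 29: x=[9.0506] v=[-1.7235]
Step 30: x=[8.9638] v=[-1.7353]
Step 31: x=[8.8767] v=[-1.7430]
Step 32: x=[8.7894] v=[-1.7466]
Step 33: x=[8.7021] v=[-1.7461]
Step 34: x=[8.6150] v=[-1.7415]
Step 35: x=[8.5284] v=[-1.7328]
Step 36: x=[8.4424] v=[-1.7200]
Step 37: x=[8.3572] v=[-1.7032]
Step 38: x=[8.2731] v=[-1.6824]
Step 39: x=[8.1902] v=[-1.6576]
Step 40: x=[8.1088] v=[-1.6289]
Step 41: x=[8.0290] v=[-1.5964]
Step 42: x=[7.9510] v=[-1.5601]
Step 43: x=[7.8750] v=[-1.5201]
Step 44: x=[7.8012] v=[-1.4766]
Step 45: x=[7.7297] v=[-1.4296]
Step 46: x=[7.6607] v=[-1.3792]
Step 47: x=[7.5944] v=[-1.3256]
Step 48: x=[7.5310] v=[-1.2689]
Step 49: x=[7.4705] v=[-1.2092]
Step 50: x=[7.4132] v=[-1.1466]
Step 51: x=[7.3591] v=[-1.0813]
Step 52: x=[7.3084] v=[-1.0135]
Step 53: x=[7.2612] v=[-0.9433]
Step 54: x=[7.2177] v=[-0.8709]
v[0] did not become non-negative within 54 steps; using fallback time=2.7000

Answer: 2.7000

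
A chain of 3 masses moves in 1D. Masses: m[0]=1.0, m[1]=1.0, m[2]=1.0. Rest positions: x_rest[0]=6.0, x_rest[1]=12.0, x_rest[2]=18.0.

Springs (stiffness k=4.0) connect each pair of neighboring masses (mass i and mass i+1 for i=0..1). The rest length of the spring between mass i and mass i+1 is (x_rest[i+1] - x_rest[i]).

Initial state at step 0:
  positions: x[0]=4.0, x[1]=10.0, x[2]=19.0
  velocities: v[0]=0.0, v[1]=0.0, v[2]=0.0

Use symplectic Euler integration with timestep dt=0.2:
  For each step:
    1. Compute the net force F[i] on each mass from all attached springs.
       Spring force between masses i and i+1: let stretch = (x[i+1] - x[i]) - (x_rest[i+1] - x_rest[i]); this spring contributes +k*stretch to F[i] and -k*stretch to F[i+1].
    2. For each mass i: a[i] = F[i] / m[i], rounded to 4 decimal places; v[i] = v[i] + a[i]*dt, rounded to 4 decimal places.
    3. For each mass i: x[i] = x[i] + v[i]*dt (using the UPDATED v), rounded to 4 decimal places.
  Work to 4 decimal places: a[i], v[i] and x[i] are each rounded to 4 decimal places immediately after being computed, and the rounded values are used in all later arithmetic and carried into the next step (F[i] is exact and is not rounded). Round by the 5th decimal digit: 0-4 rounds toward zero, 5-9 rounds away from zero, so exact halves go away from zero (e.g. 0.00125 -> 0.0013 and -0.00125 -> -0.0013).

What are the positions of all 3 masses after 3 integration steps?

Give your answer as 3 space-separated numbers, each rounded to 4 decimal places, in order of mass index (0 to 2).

Step 0: x=[4.0000 10.0000 19.0000] v=[0.0000 0.0000 0.0000]
Step 1: x=[4.0000 10.4800 18.5200] v=[0.0000 2.4000 -2.4000]
Step 2: x=[4.0768 11.2096 17.7136] v=[0.3840 3.6480 -4.0320]
Step 3: x=[4.3348 11.8386 16.8266] v=[1.2902 3.1450 -4.4352]

Answer: 4.3348 11.8386 16.8266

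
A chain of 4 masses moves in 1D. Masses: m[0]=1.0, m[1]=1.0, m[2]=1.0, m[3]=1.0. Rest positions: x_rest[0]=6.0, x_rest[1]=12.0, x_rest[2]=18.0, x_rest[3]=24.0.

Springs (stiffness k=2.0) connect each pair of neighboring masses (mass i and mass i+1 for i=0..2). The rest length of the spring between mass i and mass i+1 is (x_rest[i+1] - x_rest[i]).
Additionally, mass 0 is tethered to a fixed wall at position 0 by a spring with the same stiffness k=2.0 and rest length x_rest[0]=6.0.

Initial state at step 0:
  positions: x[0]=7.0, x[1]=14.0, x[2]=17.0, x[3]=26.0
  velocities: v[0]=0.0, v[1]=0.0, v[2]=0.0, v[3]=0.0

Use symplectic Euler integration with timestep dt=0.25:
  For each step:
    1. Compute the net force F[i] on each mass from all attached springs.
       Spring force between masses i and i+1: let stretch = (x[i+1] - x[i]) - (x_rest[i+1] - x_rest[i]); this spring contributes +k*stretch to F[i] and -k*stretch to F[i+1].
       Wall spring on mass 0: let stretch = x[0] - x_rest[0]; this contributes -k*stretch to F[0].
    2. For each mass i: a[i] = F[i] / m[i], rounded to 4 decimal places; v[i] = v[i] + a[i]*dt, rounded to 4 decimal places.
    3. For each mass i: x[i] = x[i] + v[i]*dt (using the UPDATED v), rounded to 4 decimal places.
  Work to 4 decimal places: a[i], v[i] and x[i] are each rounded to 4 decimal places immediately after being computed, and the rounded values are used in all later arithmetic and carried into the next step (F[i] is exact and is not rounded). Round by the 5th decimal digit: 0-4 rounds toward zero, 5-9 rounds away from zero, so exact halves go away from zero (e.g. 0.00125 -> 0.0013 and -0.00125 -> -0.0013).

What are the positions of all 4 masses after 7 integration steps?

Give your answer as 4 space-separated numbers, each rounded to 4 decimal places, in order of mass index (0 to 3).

Step 0: x=[7.0000 14.0000 17.0000 26.0000] v=[0.0000 0.0000 0.0000 0.0000]
Step 1: x=[7.0000 13.5000 17.7500 25.6250] v=[0.0000 -2.0000 3.0000 -1.5000]
Step 2: x=[6.9375 12.7188 18.9531 25.0156] v=[-0.2500 -3.1250 4.8125 -2.4375]
Step 3: x=[6.7305 11.9942 20.1348 24.3984] v=[-0.8281 -2.8985 4.7266 -2.4688]
Step 4: x=[6.3401 11.6292 20.8318 23.9983] v=[-1.5615 -1.4601 2.7881 -1.6006]
Step 5: x=[5.8184 11.7534 20.7743 23.9523] v=[-2.0870 0.4967 -0.2300 -0.1839]
Step 6: x=[5.3112 12.2633 19.9864 24.2591] v=[-2.0287 2.0397 -3.1515 1.2271]
Step 7: x=[5.0091 12.8696 18.7672 24.7818] v=[-1.2083 2.4252 -4.8767 2.0908]

Answer: 5.0091 12.8696 18.7672 24.7818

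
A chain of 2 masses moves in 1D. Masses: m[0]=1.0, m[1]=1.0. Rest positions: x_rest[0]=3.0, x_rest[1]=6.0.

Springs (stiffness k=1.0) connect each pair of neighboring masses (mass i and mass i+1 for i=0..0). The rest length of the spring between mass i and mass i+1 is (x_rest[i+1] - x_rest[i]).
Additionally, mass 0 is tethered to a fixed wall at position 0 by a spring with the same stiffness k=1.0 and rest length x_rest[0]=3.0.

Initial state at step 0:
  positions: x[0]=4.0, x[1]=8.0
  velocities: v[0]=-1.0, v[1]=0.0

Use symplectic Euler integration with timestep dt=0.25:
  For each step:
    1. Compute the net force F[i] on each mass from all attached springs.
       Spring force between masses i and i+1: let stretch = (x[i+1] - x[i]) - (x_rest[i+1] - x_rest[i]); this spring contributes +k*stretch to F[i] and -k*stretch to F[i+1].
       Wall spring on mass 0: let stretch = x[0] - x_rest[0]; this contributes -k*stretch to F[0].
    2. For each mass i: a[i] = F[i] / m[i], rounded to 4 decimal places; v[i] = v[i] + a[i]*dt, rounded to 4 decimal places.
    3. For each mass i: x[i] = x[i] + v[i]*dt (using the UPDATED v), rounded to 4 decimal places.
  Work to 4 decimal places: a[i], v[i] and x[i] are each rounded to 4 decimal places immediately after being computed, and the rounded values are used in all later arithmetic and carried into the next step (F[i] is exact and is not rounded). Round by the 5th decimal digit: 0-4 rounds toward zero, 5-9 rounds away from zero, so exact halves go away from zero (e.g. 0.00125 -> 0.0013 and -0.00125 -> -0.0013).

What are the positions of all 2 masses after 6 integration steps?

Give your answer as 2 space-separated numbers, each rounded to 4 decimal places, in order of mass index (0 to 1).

Answer: 3.1305 6.5236

Derivation:
Step 0: x=[4.0000 8.0000] v=[-1.0000 0.0000]
Step 1: x=[3.7500 7.9375] v=[-1.0000 -0.2500]
Step 2: x=[3.5274 7.8008] v=[-0.8906 -0.5469]
Step 3: x=[3.3514 7.5845] v=[-0.7041 -0.8653]
Step 4: x=[3.2305 7.2911] v=[-0.4837 -1.1736]
Step 5: x=[3.1615 6.9314] v=[-0.2762 -1.4388]
Step 6: x=[3.1305 6.5236] v=[-0.1241 -1.6313]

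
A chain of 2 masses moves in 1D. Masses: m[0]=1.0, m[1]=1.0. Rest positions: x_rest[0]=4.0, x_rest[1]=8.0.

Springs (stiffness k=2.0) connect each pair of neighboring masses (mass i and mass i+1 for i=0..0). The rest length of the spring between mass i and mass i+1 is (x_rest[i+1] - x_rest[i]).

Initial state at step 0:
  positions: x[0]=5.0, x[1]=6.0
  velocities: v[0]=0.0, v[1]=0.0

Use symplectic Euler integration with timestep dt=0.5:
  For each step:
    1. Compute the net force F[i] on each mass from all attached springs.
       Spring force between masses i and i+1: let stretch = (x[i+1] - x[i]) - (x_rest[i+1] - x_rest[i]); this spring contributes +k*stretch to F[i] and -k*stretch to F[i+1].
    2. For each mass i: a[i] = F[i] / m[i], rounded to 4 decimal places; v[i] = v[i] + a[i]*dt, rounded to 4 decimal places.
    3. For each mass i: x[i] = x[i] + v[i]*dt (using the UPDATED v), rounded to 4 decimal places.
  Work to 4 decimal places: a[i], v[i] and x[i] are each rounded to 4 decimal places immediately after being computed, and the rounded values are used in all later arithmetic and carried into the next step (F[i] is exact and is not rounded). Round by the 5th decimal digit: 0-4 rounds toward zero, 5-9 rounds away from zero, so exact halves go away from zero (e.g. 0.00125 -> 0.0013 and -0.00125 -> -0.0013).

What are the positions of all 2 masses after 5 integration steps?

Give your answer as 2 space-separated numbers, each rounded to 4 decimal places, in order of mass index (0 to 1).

Answer: 5.0000 6.0000

Derivation:
Step 0: x=[5.0000 6.0000] v=[0.0000 0.0000]
Step 1: x=[3.5000 7.5000] v=[-3.0000 3.0000]
Step 2: x=[2.0000 9.0000] v=[-3.0000 3.0000]
Step 3: x=[2.0000 9.0000] v=[0.0000 0.0000]
Step 4: x=[3.5000 7.5000] v=[3.0000 -3.0000]
Step 5: x=[5.0000 6.0000] v=[3.0000 -3.0000]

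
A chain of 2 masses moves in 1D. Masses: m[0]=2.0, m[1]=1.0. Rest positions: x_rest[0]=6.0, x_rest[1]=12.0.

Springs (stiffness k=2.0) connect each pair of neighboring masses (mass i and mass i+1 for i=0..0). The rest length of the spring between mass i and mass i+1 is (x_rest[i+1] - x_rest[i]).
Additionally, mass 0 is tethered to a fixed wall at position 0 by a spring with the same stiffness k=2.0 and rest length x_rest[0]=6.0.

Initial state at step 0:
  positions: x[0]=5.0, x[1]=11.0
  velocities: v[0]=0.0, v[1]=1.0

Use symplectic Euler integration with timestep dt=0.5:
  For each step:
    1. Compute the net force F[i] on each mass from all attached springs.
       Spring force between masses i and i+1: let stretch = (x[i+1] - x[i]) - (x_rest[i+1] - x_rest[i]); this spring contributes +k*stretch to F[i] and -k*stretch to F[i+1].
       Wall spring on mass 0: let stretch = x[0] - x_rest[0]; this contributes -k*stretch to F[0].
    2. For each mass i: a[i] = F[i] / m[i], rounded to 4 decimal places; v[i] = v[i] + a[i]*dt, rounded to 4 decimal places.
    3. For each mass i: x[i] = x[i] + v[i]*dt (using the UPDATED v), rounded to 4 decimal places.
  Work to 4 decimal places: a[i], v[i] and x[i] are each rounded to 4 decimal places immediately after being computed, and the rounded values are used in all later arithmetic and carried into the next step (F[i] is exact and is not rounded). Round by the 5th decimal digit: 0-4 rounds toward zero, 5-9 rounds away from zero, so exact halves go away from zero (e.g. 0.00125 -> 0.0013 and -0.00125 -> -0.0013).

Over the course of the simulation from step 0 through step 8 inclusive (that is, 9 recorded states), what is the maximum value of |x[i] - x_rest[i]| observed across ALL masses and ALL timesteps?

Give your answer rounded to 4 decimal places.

Step 0: x=[5.0000 11.0000] v=[0.0000 1.0000]
Step 1: x=[5.2500 11.5000] v=[0.5000 1.0000]
Step 2: x=[5.7500 11.8750] v=[1.0000 0.7500]
Step 3: x=[6.3438 12.1875] v=[1.1875 0.6250]
Step 4: x=[6.8126 12.5782] v=[0.9375 0.7813]
Step 5: x=[7.0196 13.0861] v=[0.4140 1.0157]
Step 6: x=[6.9883 13.5607] v=[-0.0626 0.9492]
Step 7: x=[6.8530 13.7491] v=[-0.2706 0.3768]
Step 8: x=[6.7285 13.4895] v=[-0.2491 -0.5193]
Max displacement = 1.7491

Answer: 1.7491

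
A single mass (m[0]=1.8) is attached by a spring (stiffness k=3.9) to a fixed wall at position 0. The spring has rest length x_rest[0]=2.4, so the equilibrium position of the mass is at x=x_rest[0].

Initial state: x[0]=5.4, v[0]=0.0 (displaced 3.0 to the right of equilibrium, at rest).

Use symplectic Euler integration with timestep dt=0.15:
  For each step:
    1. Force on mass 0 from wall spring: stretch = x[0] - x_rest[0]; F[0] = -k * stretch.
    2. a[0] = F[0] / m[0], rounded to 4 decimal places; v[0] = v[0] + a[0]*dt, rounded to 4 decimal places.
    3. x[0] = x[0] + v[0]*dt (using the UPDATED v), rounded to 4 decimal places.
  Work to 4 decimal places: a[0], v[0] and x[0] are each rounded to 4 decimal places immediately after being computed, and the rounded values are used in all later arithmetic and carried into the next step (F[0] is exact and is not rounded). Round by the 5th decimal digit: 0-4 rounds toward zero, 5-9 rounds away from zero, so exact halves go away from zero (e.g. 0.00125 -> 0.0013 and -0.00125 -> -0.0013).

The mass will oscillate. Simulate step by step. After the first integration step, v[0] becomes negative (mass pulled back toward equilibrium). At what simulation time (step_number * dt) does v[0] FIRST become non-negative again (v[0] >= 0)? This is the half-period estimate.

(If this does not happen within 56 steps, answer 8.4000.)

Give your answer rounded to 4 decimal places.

Answer: 2.2500

Derivation:
Step 0: x=[5.4000] v=[0.0000]
Step 1: x=[5.2538] v=[-0.9750]
Step 2: x=[4.9684] v=[-1.9025]
Step 3: x=[4.5578] v=[-2.7372]
Step 4: x=[4.0420] v=[-3.4385]
Step 5: x=[3.4462] v=[-3.9722]
Step 6: x=[2.7994] v=[-4.3122]
Step 7: x=[2.1331] v=[-4.4420]
Step 8: x=[1.4798] v=[-4.3553]
Step 9: x=[0.8714] v=[-4.0562]
Step 10: x=[0.3375] v=[-3.5594]
Step 11: x=[-0.0959] v=[-2.8891]
Step 12: x=[-0.4076] v=[-2.0779]
Step 13: x=[-0.5824] v=[-1.1654]
Step 14: x=[-0.6118] v=[-0.1961]
Step 15: x=[-0.4944] v=[0.7827]
First v>=0 after going negative at step 15, time=2.2500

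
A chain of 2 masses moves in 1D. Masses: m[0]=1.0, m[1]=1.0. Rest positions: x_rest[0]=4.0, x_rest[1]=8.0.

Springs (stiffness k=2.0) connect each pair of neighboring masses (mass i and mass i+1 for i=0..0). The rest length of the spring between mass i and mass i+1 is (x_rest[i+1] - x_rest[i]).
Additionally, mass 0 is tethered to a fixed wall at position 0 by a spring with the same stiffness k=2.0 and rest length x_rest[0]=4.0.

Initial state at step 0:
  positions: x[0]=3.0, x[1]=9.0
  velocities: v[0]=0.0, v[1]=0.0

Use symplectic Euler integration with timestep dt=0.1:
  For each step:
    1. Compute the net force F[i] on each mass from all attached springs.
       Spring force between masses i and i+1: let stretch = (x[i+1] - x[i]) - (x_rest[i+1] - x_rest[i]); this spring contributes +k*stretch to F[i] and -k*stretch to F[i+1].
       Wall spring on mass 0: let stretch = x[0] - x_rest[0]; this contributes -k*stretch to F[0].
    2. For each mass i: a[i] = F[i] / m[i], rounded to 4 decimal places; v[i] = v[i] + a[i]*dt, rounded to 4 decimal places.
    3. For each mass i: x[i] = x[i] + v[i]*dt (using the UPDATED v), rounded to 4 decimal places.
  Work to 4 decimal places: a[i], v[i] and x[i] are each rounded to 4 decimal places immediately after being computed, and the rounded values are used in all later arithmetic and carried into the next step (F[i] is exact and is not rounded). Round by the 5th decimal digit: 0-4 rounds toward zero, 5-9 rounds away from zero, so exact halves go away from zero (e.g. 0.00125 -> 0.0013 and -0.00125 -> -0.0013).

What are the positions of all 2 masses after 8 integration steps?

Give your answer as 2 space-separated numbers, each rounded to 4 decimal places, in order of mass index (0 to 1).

Answer: 4.5614 7.9346

Derivation:
Step 0: x=[3.0000 9.0000] v=[0.0000 0.0000]
Step 1: x=[3.0600 8.9600] v=[0.6000 -0.4000]
Step 2: x=[3.1768 8.8820] v=[1.1680 -0.7800]
Step 3: x=[3.3442 8.7699] v=[1.6737 -1.1210]
Step 4: x=[3.5532 8.6293] v=[2.0900 -1.4061]
Step 5: x=[3.7927 8.4672] v=[2.3946 -1.6213]
Step 6: x=[4.0498 8.2916] v=[2.5710 -1.7562]
Step 7: x=[4.3107 8.1111] v=[2.6094 -1.8046]
Step 8: x=[4.5614 7.9346] v=[2.5073 -1.7647]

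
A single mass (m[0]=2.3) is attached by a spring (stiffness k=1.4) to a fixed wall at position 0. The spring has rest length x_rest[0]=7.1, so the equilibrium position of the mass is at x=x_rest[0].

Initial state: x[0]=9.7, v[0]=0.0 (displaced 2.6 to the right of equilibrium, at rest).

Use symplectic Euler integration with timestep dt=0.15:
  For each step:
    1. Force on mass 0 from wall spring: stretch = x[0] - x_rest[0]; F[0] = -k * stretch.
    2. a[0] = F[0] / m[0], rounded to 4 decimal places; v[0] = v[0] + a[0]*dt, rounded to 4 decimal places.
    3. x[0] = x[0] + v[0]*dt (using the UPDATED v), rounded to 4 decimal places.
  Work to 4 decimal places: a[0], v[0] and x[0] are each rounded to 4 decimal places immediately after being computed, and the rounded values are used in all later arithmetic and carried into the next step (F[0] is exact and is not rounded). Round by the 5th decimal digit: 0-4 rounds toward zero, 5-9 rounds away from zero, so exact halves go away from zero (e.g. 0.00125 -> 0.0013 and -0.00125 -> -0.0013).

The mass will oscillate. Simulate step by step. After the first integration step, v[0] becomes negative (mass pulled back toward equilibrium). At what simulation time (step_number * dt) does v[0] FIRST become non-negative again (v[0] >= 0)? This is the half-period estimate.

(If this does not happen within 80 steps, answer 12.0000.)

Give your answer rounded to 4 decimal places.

Step 0: x=[9.7000] v=[0.0000]
Step 1: x=[9.6644] v=[-0.2374]
Step 2: x=[9.5937] v=[-0.4715]
Step 3: x=[9.4888] v=[-0.6992]
Step 4: x=[9.3512] v=[-0.9173]
Step 5: x=[9.1828] v=[-1.1228]
Step 6: x=[8.9859] v=[-1.3130]
Step 7: x=[8.7631] v=[-1.4852]
Step 8: x=[8.5176] v=[-1.6370]
Step 9: x=[8.2526] v=[-1.7664]
Step 10: x=[7.9719] v=[-1.8716]
Step 11: x=[7.6792] v=[-1.9512]
Step 12: x=[7.3786] v=[-2.0041]
Step 13: x=[7.0742] v=[-2.0295]
Step 14: x=[6.7701] v=[-2.0271]
Step 15: x=[6.4706] v=[-1.9970]
Step 16: x=[6.1797] v=[-1.9395]
Step 17: x=[5.9014] v=[-1.8555]
Step 18: x=[5.6395] v=[-1.7461]
Step 19: x=[5.3976] v=[-1.6128]
Step 20: x=[5.1790] v=[-1.4574]
Step 21: x=[4.9867] v=[-1.2820]
Step 22: x=[4.8234] v=[-1.0890]
Step 23: x=[4.6912] v=[-0.8811]
Step 24: x=[4.5920] v=[-0.6612]
Step 25: x=[4.5272] v=[-0.4322]
Step 26: x=[4.4976] v=[-0.1973]
Step 27: x=[4.5036] v=[0.0403]
First v>=0 after going negative at step 27, time=4.0500

Answer: 4.0500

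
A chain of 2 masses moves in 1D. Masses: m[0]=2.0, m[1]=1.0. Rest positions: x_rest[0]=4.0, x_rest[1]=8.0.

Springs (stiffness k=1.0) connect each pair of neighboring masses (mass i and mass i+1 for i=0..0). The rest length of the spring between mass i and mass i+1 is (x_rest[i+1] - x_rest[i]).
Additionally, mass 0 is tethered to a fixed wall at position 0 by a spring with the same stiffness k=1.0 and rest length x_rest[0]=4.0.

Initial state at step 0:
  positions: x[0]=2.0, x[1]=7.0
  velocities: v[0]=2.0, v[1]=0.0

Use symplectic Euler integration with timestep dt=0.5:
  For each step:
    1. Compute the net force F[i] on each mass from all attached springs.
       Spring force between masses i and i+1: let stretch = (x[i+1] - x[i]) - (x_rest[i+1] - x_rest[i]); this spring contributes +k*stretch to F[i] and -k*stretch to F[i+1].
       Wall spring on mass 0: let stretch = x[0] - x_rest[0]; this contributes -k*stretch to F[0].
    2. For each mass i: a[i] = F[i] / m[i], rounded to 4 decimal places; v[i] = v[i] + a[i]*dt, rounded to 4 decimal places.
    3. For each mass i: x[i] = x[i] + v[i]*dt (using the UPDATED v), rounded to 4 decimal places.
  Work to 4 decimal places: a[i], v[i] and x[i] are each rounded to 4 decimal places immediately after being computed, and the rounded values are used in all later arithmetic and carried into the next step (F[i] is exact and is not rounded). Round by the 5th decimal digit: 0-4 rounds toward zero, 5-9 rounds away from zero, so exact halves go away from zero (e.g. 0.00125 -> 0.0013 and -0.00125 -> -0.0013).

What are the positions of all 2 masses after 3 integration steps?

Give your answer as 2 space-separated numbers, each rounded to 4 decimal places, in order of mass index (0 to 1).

Answer: 5.7696 7.0860

Derivation:
Step 0: x=[2.0000 7.0000] v=[2.0000 0.0000]
Step 1: x=[3.3750 6.7500] v=[2.7500 -0.5000]
Step 2: x=[4.7500 6.6563] v=[2.7500 -0.1875]
Step 3: x=[5.7696 7.0860] v=[2.0391 0.8594]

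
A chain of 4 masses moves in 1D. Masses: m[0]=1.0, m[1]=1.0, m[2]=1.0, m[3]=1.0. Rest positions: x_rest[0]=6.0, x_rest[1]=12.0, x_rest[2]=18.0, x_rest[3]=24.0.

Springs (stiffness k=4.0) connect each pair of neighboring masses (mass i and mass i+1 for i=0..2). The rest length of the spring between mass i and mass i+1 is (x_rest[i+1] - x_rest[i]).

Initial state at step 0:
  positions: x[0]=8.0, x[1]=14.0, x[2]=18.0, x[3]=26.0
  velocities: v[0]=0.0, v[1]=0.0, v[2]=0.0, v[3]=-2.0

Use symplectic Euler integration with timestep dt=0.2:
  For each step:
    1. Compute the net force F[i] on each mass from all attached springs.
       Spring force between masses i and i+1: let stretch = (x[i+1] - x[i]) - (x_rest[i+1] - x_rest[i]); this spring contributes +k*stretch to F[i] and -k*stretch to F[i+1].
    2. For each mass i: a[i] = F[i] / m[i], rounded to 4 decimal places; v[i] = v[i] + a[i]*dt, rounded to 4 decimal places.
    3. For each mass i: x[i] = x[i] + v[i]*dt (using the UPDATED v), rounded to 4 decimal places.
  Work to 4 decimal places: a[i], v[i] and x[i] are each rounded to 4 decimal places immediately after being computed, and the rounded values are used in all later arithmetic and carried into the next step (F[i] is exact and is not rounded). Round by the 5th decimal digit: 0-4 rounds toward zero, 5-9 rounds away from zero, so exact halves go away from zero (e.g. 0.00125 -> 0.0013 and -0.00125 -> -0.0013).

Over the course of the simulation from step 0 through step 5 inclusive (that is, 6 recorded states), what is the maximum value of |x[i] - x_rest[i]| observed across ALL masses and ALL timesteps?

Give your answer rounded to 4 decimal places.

Step 0: x=[8.0000 14.0000 18.0000 26.0000] v=[0.0000 0.0000 0.0000 -2.0000]
Step 1: x=[8.0000 13.6800 18.6400 25.2800] v=[0.0000 -1.6000 3.2000 -3.6000]
Step 2: x=[7.9488 13.2448 19.5488 24.4576] v=[-0.2560 -2.1760 4.5440 -4.1120]
Step 3: x=[7.7850 12.9709 20.2344 23.8098] v=[-0.8192 -1.3696 3.4278 -3.2390]
Step 4: x=[7.4909 13.0294 20.3299 23.5499] v=[-1.4705 0.2925 0.4773 -1.2993]
Step 5: x=[7.1230 13.3698 19.7725 23.7348] v=[-1.8397 1.7021 -2.7871 0.9247]
Max displacement = 2.3299

Answer: 2.3299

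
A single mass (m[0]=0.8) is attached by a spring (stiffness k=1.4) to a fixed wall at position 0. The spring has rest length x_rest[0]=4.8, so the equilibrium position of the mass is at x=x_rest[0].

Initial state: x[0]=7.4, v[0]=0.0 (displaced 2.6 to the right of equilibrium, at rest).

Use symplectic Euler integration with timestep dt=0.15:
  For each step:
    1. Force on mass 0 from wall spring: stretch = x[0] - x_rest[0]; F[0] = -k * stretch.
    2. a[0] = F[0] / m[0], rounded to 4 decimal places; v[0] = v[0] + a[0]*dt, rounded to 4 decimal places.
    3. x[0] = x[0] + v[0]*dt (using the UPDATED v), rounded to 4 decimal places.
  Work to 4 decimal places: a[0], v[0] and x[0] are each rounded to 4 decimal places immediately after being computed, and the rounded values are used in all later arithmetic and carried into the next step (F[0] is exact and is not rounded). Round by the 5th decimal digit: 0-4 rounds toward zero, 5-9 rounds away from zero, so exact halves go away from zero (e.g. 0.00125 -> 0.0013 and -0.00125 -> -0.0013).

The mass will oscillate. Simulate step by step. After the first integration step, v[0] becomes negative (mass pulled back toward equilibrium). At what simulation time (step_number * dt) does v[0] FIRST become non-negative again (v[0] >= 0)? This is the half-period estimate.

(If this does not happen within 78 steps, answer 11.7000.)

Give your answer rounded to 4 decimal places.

Step 0: x=[7.4000] v=[0.0000]
Step 1: x=[7.2976] v=[-0.6825]
Step 2: x=[7.0969] v=[-1.3381]
Step 3: x=[6.8058] v=[-1.9410]
Step 4: x=[6.4357] v=[-2.4675]
Step 5: x=[6.0012] v=[-2.8969]
Step 6: x=[5.5194] v=[-3.2122]
Step 7: x=[5.0092] v=[-3.4011]
Step 8: x=[4.4908] v=[-3.4560]
Step 9: x=[3.9846] v=[-3.3748]
Step 10: x=[3.5105] v=[-3.1608]
Step 11: x=[3.0872] v=[-2.8223]
Step 12: x=[2.7313] v=[-2.3727]
Step 13: x=[2.4568] v=[-1.8297]
Step 14: x=[2.2746] v=[-1.2146]
Step 15: x=[2.1918] v=[-0.5517]
Step 16: x=[2.2118] v=[0.1330]
First v>=0 after going negative at step 16, time=2.4000

Answer: 2.4000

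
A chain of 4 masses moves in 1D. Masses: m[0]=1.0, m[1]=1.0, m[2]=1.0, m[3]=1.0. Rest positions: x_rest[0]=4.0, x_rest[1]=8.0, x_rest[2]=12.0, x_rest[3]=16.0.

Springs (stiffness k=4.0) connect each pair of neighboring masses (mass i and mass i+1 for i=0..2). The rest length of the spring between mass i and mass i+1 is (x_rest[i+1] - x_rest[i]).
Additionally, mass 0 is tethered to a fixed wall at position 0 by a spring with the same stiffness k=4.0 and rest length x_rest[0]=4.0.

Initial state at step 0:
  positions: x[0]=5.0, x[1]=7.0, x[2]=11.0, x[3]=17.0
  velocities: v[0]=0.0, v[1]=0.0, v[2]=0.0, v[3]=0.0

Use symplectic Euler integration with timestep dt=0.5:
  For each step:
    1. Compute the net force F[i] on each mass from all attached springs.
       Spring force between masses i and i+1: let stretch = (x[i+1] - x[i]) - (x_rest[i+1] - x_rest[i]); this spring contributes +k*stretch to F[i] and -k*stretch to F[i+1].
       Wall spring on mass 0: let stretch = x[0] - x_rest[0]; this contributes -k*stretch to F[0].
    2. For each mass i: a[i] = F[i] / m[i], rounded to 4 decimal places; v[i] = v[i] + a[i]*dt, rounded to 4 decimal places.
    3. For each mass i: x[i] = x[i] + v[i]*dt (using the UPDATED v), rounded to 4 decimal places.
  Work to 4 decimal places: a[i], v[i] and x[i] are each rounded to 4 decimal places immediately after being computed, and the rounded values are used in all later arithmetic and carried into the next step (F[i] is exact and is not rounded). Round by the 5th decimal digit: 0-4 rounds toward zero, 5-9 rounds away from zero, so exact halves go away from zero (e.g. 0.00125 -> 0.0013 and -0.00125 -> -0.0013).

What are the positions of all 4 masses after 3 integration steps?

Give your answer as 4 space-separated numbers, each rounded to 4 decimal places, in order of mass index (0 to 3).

Step 0: x=[5.0000 7.0000 11.0000 17.0000] v=[0.0000 0.0000 0.0000 0.0000]
Step 1: x=[2.0000 9.0000 13.0000 15.0000] v=[-6.0000 4.0000 4.0000 -4.0000]
Step 2: x=[4.0000 8.0000 13.0000 15.0000] v=[4.0000 -2.0000 0.0000 0.0000]
Step 3: x=[6.0000 8.0000 10.0000 17.0000] v=[4.0000 0.0000 -6.0000 4.0000]

Answer: 6.0000 8.0000 10.0000 17.0000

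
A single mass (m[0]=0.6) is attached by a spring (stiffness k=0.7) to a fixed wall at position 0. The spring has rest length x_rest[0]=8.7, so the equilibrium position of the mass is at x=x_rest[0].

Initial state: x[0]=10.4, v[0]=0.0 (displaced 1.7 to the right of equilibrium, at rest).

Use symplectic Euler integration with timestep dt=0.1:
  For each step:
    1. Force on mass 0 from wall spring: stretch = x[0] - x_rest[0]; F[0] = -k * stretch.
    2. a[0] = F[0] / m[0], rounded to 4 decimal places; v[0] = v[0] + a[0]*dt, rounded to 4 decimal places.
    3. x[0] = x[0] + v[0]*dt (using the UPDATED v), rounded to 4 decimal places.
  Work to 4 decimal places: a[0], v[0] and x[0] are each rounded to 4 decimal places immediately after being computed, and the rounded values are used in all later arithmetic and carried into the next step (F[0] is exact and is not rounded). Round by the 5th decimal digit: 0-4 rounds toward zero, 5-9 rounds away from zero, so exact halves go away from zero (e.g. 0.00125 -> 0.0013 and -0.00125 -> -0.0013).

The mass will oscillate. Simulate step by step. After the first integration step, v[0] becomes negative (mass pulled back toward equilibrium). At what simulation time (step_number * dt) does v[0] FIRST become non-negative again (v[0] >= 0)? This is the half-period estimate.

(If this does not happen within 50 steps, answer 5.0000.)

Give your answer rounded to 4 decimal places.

Answer: 3.0000

Derivation:
Step 0: x=[10.4000] v=[0.0000]
Step 1: x=[10.3802] v=[-0.1983]
Step 2: x=[10.3408] v=[-0.3943]
Step 3: x=[10.2822] v=[-0.5857]
Step 4: x=[10.2052] v=[-0.7703]
Step 5: x=[10.1106] v=[-0.9459]
Step 6: x=[9.9996] v=[-1.1105]
Step 7: x=[9.8734] v=[-1.2621]
Step 8: x=[9.7335] v=[-1.3990]
Step 9: x=[9.5815] v=[-1.5196]
Step 10: x=[9.4193] v=[-1.6224]
Step 11: x=[9.2487] v=[-1.7063]
Step 12: x=[9.0717] v=[-1.7703]
Step 13: x=[8.8903] v=[-1.8137]
Step 14: x=[8.7067] v=[-1.8359]
Step 15: x=[8.5230] v=[-1.8367]
Step 16: x=[8.3414] v=[-1.8161]
Step 17: x=[8.1640] v=[-1.7743]
Step 18: x=[7.9928] v=[-1.7118]
Step 19: x=[7.8299] v=[-1.6293]
Step 20: x=[7.6771] v=[-1.5278]
Step 21: x=[7.5363] v=[-1.4085]
Step 22: x=[7.4090] v=[-1.2727]
Step 23: x=[7.2968] v=[-1.1221]
Step 24: x=[7.2010] v=[-0.9584]
Step 25: x=[7.1227] v=[-0.7835]
Step 26: x=[7.0628] v=[-0.5995]
Step 27: x=[7.0220] v=[-0.4085]
Step 28: x=[7.0007] v=[-0.2127]
Step 29: x=[6.9993] v=[-0.0145]
Step 30: x=[7.0177] v=[0.1839]
First v>=0 after going negative at step 30, time=3.0000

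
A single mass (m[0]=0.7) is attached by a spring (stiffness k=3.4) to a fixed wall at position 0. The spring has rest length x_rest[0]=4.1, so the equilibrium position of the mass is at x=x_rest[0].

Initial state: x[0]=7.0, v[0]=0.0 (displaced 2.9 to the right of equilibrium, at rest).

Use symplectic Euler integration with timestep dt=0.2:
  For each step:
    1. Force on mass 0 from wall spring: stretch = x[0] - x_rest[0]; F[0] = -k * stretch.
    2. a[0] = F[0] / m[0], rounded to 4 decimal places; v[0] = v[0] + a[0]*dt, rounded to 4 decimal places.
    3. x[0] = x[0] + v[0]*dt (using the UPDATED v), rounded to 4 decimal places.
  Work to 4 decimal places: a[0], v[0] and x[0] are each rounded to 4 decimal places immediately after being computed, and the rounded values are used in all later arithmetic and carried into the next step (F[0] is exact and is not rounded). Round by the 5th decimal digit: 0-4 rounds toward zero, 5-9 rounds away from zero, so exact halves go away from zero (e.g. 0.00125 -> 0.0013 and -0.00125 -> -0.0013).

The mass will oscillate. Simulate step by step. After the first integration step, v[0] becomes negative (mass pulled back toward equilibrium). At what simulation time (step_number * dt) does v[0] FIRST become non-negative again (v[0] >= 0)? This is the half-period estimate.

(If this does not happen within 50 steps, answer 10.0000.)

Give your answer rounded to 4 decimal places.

Answer: 1.6000

Derivation:
Step 0: x=[7.0000] v=[0.0000]
Step 1: x=[6.4366] v=[-2.8171]
Step 2: x=[5.4192] v=[-5.0869]
Step 3: x=[4.1455] v=[-6.3684]
Step 4: x=[2.8630] v=[-6.4126]
Step 5: x=[1.8208] v=[-5.2109]
Step 6: x=[1.2214] v=[-2.9968]
Step 7: x=[1.1813] v=[-0.2004]
Step 8: x=[1.7083] v=[2.6349]
First v>=0 after going negative at step 8, time=1.6000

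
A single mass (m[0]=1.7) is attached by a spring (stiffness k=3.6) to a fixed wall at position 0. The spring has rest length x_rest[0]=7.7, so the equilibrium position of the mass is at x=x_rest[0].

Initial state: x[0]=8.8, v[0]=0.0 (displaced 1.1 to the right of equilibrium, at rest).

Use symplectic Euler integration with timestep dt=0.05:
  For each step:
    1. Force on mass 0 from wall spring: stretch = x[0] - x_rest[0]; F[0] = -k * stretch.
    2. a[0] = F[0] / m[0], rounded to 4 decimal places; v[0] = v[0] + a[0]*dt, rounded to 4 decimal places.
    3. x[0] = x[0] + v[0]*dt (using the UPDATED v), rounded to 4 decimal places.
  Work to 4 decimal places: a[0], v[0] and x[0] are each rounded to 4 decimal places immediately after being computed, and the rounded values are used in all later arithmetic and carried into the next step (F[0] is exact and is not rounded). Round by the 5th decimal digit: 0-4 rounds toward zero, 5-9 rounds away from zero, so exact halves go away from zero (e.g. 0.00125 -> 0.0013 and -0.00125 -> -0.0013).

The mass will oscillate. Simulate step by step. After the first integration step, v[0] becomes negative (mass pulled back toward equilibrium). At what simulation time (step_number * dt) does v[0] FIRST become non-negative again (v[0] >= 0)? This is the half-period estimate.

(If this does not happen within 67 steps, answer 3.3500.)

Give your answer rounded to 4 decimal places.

Step 0: x=[8.8000] v=[0.0000]
Step 1: x=[8.7942] v=[-0.1165]
Step 2: x=[8.7826] v=[-0.2324]
Step 3: x=[8.7653] v=[-0.3470]
Step 4: x=[8.7423] v=[-0.4598]
Step 5: x=[8.7138] v=[-0.5702]
Step 6: x=[8.6799] v=[-0.6775]
Step 7: x=[8.6408] v=[-0.7813]
Step 8: x=[8.5968] v=[-0.8809]
Step 9: x=[8.5480] v=[-0.9759]
Step 10: x=[8.4947] v=[-1.0657]
Step 11: x=[8.4372] v=[-1.1498]
Step 12: x=[8.3758] v=[-1.2279]
Step 13: x=[8.3108] v=[-1.2995]
Step 14: x=[8.2426] v=[-1.3642]
Step 15: x=[8.1715] v=[-1.4217]
Step 16: x=[8.0979] v=[-1.4716]
Step 17: x=[8.0222] v=[-1.5137]
Step 18: x=[7.9448] v=[-1.5478]
Step 19: x=[7.8661] v=[-1.5737]
Step 20: x=[7.7865] v=[-1.5913]
Step 21: x=[7.7065] v=[-1.6005]
Step 22: x=[7.6264] v=[-1.6012]
Step 23: x=[7.5467] v=[-1.5934]
Step 24: x=[7.4678] v=[-1.5772]
Step 25: x=[7.3902] v=[-1.5526]
Step 26: x=[7.3142] v=[-1.5198]
Step 27: x=[7.2403] v=[-1.4790]
Step 28: x=[7.1688] v=[-1.4303]
Step 29: x=[7.1001] v=[-1.3741]
Step 30: x=[7.0346] v=[-1.3106]
Step 31: x=[6.9726] v=[-1.2401]
Step 32: x=[6.9144] v=[-1.1631]
Step 33: x=[6.8604] v=[-1.0799]
Step 34: x=[6.8109] v=[-0.9910]
Step 35: x=[6.7661] v=[-0.8969]
Step 36: x=[6.7262] v=[-0.7980]
Step 37: x=[6.6915] v=[-0.6949]
Step 38: x=[6.6621] v=[-0.5881]
Step 39: x=[6.6382] v=[-0.4782]
Step 40: x=[6.6199] v=[-0.3658]
Step 41: x=[6.6073] v=[-0.2514]
Step 42: x=[6.6005] v=[-0.1357]
Step 43: x=[6.5995] v=[-0.0193]
Step 44: x=[6.6044] v=[0.0972]
First v>=0 after going negative at step 44, time=2.2000

Answer: 2.2000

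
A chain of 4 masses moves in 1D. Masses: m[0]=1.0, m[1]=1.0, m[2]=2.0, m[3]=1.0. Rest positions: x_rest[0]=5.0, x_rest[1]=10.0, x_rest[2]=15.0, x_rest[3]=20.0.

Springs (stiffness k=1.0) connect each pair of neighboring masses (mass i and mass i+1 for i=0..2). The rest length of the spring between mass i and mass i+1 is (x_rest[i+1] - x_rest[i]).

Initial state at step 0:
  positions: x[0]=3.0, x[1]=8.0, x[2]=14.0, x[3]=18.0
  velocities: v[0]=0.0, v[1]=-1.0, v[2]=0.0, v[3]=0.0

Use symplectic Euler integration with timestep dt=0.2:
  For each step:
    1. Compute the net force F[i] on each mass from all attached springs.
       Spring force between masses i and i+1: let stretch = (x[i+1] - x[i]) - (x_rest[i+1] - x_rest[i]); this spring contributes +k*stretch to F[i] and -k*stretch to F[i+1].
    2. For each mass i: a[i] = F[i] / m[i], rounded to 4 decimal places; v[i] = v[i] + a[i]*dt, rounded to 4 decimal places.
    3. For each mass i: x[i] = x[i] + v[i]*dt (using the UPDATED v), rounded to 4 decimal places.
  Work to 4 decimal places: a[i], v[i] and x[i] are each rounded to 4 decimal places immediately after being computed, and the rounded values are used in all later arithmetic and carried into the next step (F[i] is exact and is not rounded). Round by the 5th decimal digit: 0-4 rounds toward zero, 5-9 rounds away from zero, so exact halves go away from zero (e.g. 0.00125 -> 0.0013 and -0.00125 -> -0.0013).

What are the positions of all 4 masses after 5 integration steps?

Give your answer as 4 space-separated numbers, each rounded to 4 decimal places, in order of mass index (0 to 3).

Step 0: x=[3.0000 8.0000 14.0000 18.0000] v=[0.0000 -1.0000 0.0000 0.0000]
Step 1: x=[3.0000 7.8400 13.9600 18.0400] v=[0.0000 -0.8000 -0.2000 0.2000]
Step 2: x=[2.9936 7.7312 13.8792 18.1168] v=[-0.0320 -0.5440 -0.4040 0.3840]
Step 3: x=[2.9767 7.6788 13.7602 18.2241] v=[-0.0845 -0.2619 -0.5950 0.5365]
Step 4: x=[2.9479 7.6816 13.6088 18.3528] v=[-0.1441 0.0140 -0.7568 0.6437]
Step 5: x=[2.9084 7.7321 13.4338 18.4918] v=[-0.1974 0.2527 -0.8751 0.6949]

Answer: 2.9084 7.7321 13.4338 18.4918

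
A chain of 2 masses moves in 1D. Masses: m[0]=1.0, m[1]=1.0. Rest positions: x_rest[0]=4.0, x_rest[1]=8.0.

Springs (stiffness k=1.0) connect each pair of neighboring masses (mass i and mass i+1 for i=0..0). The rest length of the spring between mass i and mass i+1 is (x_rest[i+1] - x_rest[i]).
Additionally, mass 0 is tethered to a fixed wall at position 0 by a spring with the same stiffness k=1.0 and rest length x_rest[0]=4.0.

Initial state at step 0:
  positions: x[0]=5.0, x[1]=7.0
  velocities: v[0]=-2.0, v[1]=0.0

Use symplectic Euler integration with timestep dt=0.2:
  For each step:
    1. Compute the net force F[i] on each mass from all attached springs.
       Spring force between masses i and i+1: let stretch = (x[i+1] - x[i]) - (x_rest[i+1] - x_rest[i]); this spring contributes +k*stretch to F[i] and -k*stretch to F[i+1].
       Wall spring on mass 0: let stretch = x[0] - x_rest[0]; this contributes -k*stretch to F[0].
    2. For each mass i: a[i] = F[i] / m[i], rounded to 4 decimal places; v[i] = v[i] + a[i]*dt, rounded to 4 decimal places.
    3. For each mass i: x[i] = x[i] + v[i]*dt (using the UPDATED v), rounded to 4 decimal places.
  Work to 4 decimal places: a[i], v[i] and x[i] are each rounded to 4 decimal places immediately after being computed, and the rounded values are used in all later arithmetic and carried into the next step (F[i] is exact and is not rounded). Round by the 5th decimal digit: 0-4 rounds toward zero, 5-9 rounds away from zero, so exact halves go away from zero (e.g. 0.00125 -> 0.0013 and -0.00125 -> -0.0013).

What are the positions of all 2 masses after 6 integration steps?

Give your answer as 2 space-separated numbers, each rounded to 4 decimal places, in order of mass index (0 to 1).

Answer: 1.8218 7.7265

Derivation:
Step 0: x=[5.0000 7.0000] v=[-2.0000 0.0000]
Step 1: x=[4.4800 7.0800] v=[-2.6000 0.4000]
Step 2: x=[3.8848 7.2160] v=[-2.9760 0.6800]
Step 3: x=[3.2675 7.3788] v=[-3.0867 0.8138]
Step 4: x=[2.6839 7.5371] v=[-2.9179 0.7915]
Step 5: x=[2.1871 7.6613] v=[-2.4840 0.6209]
Step 6: x=[1.8218 7.7265] v=[-1.8266 0.3261]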